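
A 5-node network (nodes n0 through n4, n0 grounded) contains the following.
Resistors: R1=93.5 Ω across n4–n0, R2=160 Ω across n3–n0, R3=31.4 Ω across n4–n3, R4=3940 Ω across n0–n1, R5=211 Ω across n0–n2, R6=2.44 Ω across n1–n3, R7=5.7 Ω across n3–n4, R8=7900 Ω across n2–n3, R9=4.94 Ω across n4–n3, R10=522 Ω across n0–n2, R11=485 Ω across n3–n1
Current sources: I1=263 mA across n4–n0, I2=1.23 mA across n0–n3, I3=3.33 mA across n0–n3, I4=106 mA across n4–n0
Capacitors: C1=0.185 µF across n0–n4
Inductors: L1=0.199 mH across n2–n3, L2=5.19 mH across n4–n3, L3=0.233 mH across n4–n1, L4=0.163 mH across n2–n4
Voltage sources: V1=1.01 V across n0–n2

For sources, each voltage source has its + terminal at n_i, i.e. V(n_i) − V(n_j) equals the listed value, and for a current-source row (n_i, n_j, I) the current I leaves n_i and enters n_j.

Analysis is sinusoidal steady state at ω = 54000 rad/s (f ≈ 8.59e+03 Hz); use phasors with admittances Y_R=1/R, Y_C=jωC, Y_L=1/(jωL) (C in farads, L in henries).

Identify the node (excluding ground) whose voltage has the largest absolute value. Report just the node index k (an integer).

Element admittances at ω=54000 rad/s:
  Y(R1) = 0.01070+0.000j S between n4,n0
  I1: injects 0.263 A into n0 (from n4)
  Y(C1) = 0.000+0.009990j S between n0,n4
  Y(L1) = 0.000-0.09306j S between n2,n3
  Y(R2) = 0.006250+0.000j S between n3,n0
  Y(R3) = 0.03185+0.000j S between n4,n3
  Y(R4) = 0.0002538+0.000j S between n0,n1
  Y(R5) = 0.004739+0.000j S between n0,n2
  Y(R6) = 0.4098+0.000j S between n1,n3
  Y(L2) = 0.000-0.003568j S between n4,n3
  Y(R7) = 0.1754+0.000j S between n3,n4
  Y(R8) = 0.0001266+0.000j S between n2,n3
  Y(L3) = 0.000-0.07948j S between n4,n1
  Y(R9) = 0.2024+0.000j S between n4,n3
  Y(R10) = 0.001916+0.000j S between n0,n2
  Y(R11) = 0.002062+0.000j S between n3,n1
  I2: injects 0.00123 A into n3 (from n0)
  I3: injects 0.00333 A into n3 (from n0)
  Y(L4) = 0.000-0.1136j S between n2,n4
  I4: injects 0.106 A into n0 (from n4)
  V1: constraint V(n0)−V(n2) = 1.01
Assemble and solve the 5×5 MNA system:
  V(n1)=-1.047-1.624j  V(n2)=-1.010+0.000j  V(n3)=-1.016-1.693j  V(n4)=-1.395-1.789j
  i(V1)=0.3541-0.04406j

4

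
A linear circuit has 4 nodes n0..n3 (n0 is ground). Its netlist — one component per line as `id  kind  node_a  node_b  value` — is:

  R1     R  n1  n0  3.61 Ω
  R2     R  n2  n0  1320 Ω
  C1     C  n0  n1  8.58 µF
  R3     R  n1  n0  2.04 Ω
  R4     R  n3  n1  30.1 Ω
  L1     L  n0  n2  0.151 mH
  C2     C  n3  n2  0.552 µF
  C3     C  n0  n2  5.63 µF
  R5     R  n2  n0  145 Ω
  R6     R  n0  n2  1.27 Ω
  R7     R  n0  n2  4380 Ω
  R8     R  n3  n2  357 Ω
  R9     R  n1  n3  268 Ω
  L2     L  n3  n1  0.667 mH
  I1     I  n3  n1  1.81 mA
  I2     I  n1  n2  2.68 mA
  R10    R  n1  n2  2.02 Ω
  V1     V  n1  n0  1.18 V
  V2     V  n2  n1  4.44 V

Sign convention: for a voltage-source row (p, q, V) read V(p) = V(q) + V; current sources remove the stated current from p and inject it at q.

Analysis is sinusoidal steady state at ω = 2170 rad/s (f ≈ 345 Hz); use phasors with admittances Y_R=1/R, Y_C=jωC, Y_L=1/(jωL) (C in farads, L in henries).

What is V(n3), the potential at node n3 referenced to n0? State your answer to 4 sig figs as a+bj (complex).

1.173+0.01580j V

Element admittances at ω=2170 rad/s:
  Y(R1) = 0.2770+0.000j S between n1,n0
  Y(R2) = 0.0007576+0.000j S between n2,n0
  Y(C1) = 0.000+0.01862j S between n0,n1
  Y(R3) = 0.4902+0.000j S between n1,n0
  Y(R4) = 0.03322+0.000j S between n3,n1
  Y(L1) = 0.000-3.052j S between n0,n2
  Y(C2) = 0.000+0.001198j S between n3,n2
  Y(C3) = 0.000+0.01222j S between n0,n2
  Y(R5) = 0.006897+0.000j S between n2,n0
  Y(R6) = 0.7874+0.000j S between n0,n2
  Y(R7) = 0.0002283+0.000j S between n0,n2
  Y(R8) = 0.002801+0.000j S between n3,n2
  Y(R9) = 0.003731+0.000j S between n1,n3
  Y(L2) = 0.000-0.6909j S between n3,n1
  I1: injects 0.00181 A into n1 (from n3)
  I2: injects 0.00268 A into n2 (from n1)
  Y(R10) = 0.4950+0.000j S between n1,n2
  V1: constraint V(n1)−V(n0) = 1.18
  V2: constraint V(n2)−V(n1) = 4.44
Assemble and solve the 5×5 MNA system:
  V(n1)=1.180+0.000j  V(n2)=5.620+0.000j  V(n3)=1.173+0.01580j
  i(V1)=-5.375+17.06j  i(V2)=-6.677+17.08j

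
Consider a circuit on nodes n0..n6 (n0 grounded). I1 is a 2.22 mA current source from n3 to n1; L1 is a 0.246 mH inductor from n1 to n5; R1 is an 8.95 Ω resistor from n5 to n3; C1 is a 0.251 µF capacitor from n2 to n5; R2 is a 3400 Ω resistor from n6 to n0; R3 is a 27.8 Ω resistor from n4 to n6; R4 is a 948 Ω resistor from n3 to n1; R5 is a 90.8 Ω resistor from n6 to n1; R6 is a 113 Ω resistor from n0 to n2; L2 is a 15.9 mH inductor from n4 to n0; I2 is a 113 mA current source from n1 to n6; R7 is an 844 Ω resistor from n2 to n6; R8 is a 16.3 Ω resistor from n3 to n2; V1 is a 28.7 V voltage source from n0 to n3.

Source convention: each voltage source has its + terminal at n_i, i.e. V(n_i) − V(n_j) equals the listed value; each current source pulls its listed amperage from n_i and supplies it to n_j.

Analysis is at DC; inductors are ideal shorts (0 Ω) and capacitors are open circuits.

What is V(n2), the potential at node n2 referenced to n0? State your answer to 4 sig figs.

Apply KCL at each of the 6 non-ground nodes and solve the resulting linear system.
Node n1: branches {I1, L1, R4, R5, I2} → V_1 = -27.44
Node n2: branches {C1, R6, R7, R8} → V_2 = -24.74
Node n3: branches {I1, R1, R4, R8, V1} → V_3 = -28.70
Node n4: branches {R3, L2} → V_4 = 0.000
Node n5: branches {L1, R1, C1} → V_5 = -27.44
Node n6: branches {R2, R3, R5, I2, R7} → V_6 = -4.510
Source currents: i(L1)=0.1405, i(L2)=-0.1622, i(V1)=-0.3825

-24.74 V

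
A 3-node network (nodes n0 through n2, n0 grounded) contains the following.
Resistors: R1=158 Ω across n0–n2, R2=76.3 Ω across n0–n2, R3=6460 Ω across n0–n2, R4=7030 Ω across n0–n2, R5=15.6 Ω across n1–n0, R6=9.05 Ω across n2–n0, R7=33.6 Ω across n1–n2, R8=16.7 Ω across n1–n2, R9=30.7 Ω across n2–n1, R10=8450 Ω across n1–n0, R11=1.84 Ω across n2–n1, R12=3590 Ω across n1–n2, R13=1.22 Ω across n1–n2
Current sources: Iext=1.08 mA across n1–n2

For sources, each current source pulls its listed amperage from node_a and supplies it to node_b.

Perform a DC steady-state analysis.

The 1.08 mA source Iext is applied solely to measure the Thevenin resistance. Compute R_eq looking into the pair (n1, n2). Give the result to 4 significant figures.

Element admittances at DC:
  Y(R1) = 0.006329 S between n0,n2
  Y(R2) = 0.01311 S between n0,n2
  Y(R3) = 0.0001548 S between n0,n2
  Y(R4) = 0.0001422 S between n0,n2
  Y(R5) = 0.06410 S between n1,n0
  Y(R6) = 0.1105 S between n2,n0
  Y(R7) = 0.02976 S between n1,n2
  Y(R8) = 0.05988 S between n1,n2
  Y(R9) = 0.03257 S between n2,n1
  Y(R10) = 0.0001183 S between n1,n0
  Y(R11) = 0.5435 S between n2,n1
  Y(R12) = 0.0002786 S between n1,n2
  Y(R13) = 0.8197 S between n1,n2
  Iext: injects 0.00108 A into n2 (from n1)
Assemble and solve the 2×2 MNA system:
  V(n1)=-0.0004732  V(n2)=0.0002333

R_eq = 0.6542 Ω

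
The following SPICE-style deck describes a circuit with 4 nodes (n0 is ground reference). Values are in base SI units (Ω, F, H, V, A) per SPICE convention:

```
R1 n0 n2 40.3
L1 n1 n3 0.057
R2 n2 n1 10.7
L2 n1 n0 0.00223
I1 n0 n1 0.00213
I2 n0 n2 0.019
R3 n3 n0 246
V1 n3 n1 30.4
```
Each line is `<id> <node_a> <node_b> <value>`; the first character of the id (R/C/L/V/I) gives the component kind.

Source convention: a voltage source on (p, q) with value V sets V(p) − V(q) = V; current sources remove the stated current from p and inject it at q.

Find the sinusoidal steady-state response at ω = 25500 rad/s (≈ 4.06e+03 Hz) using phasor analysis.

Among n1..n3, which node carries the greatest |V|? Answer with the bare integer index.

Element admittances at ω=25500 rad/s:
  Y(R1) = 0.02481+0.000j S between n0,n2
  Y(L1) = 0.000-0.0006880j S between n1,n3
  Y(R2) = 0.09346+0.000j S between n2,n1
  Y(L2) = 0.000-0.01759j S between n1,n0
  I1: injects 0.00213 A into n1 (from n0)
  I2: injects 0.019 A into n2 (from n0)
  Y(R3) = 0.004065+0.000j S between n3,n0
  V1: constraint V(n3)−V(n1) = 30.4
Assemble and solve the 4×4 MNA system:
  V(n1)=-2.897-2.152j  V(n2)=-2.129-1.701j  V(n3)=27.50-2.152j
  i(V1)=-0.1118+0.02966j

3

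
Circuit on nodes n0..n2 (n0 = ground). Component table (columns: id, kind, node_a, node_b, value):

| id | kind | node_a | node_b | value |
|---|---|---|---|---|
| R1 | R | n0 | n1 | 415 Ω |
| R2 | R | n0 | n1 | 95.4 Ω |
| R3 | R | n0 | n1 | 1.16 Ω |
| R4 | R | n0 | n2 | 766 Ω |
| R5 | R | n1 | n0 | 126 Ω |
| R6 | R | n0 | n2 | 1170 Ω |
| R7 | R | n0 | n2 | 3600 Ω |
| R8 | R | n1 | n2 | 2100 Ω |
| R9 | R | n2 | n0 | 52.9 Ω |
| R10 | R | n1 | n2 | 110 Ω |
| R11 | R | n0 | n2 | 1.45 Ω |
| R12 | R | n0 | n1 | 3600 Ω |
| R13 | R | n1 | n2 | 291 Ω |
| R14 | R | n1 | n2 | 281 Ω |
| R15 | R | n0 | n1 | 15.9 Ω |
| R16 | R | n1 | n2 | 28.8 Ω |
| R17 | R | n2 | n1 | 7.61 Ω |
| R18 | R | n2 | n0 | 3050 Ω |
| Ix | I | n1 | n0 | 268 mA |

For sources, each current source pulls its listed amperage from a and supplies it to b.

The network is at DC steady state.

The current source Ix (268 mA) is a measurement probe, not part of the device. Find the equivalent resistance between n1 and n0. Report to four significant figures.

R_eq = 0.9162 Ω

Apply KCL at each of the 2 non-ground nodes and solve the resulting linear system.
Node n1: branches {R1, R2, R3, R5, R8, R10, R12, R13, R14, R15, R16, R17, Ix} → V_1 = -0.2456
Node n2: branches {R4, R6, R7, R8, R9, R10, R11, R13, R14, R16, R17, R18} → V_2 = -0.05018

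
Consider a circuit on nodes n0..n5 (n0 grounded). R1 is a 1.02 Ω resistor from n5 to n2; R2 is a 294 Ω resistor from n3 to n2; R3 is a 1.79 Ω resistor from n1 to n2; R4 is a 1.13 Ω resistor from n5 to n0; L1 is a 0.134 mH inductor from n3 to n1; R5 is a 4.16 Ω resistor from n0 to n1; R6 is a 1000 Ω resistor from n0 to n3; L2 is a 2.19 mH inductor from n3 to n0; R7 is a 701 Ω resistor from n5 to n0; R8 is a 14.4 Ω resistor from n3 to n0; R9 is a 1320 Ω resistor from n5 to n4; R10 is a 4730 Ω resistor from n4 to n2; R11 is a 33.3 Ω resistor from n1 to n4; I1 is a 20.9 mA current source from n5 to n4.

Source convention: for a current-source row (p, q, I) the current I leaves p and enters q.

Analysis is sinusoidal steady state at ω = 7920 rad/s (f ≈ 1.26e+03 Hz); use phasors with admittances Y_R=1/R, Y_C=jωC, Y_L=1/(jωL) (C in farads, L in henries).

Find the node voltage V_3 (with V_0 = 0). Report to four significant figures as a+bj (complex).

Apply KCL at each of the 5 non-ground nodes and solve the resulting linear system.
Node n1: branches {R3, L1, R5, R11} → V_1 = 0.02565+0.002714j
Node n2: branches {R1, R2, R3, R10} → V_2 = 0.003762+0.001479j
Node n3: branches {R2, L1, R6, L2, R8} → V_3 = 0.02423+0.0007813j
Node n4: branches {R9, R10, R11, I1} → V_4 = 0.6989+0.002658j
Node n5: branches {R1, R4, R7, R9, I1} → V_5 = -0.008933+0.0007776j

0.02423+0.0007813j V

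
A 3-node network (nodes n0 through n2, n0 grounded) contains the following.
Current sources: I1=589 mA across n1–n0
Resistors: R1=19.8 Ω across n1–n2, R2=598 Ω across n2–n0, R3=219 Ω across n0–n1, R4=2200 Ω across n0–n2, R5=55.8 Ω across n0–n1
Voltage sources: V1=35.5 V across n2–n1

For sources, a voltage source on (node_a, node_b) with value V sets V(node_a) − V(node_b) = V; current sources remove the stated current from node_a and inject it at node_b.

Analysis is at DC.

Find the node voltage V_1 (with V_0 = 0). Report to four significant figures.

-27.00 V

Apply KCL at each of the 2 non-ground nodes and solve the resulting linear system.
Node n1: branches {I1, R1, R3, R5, V1} → V_1 = -27.00
Node n2: branches {R1, R2, R4, V1} → V_2 = 8.503
Source currents: i(V1)=-1.811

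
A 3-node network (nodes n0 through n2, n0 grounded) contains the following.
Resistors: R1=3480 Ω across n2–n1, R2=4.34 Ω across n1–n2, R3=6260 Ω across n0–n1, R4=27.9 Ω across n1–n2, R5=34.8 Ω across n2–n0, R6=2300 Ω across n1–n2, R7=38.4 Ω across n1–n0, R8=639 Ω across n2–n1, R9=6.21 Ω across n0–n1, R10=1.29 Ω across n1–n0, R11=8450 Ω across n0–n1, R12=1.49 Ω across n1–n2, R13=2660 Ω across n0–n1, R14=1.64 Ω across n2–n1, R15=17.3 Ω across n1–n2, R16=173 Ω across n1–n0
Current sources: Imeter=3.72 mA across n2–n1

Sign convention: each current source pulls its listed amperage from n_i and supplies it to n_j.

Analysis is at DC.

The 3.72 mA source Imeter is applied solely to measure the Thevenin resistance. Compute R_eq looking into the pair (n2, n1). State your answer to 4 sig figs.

Element admittances at DC:
  Y(R1) = 0.0002874 S between n2,n1
  Y(R2) = 0.2304 S between n1,n2
  Y(R3) = 0.0001597 S between n0,n1
  Y(R4) = 0.03584 S between n1,n2
  Y(R5) = 0.02874 S between n2,n0
  Y(R6) = 0.0004348 S between n1,n2
  Y(R7) = 0.02604 S between n1,n0
  Y(R8) = 0.001565 S between n2,n1
  Y(R9) = 0.1610 S between n0,n1
  Y(R10) = 0.7752 S between n1,n0
  Y(R11) = 0.0001183 S between n0,n1
  Y(R12) = 0.6711 S between n1,n2
  Y(R13) = 0.0003759 S between n0,n1
  Y(R14) = 0.6098 S between n2,n1
  Y(R15) = 0.05780 S between n1,n2
  Y(R16) = 0.005780 S between n1,n0
  Imeter: injects 0.00372 A into n1 (from n2)
Assemble and solve the 2×2 MNA system:
  V(n1)=6.554e-05  V(n2)=-0.002209

R_eq = 0.6116 Ω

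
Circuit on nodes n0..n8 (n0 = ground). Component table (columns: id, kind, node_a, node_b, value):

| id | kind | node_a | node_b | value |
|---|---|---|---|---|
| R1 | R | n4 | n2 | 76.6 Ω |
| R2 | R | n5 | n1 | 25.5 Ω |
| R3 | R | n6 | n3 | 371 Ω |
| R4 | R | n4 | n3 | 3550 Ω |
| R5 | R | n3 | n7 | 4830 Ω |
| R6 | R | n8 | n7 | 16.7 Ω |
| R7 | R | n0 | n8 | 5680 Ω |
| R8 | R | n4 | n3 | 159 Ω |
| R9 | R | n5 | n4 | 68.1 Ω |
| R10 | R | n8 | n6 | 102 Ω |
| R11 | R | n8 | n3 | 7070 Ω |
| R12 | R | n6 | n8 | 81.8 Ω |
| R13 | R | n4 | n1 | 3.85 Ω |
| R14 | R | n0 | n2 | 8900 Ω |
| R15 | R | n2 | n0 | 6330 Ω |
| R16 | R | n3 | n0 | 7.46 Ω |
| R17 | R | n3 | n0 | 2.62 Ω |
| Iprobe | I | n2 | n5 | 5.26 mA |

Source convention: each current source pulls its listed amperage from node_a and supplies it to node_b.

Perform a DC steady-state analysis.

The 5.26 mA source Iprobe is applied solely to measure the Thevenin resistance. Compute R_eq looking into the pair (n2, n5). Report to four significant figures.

Element admittances at DC:
  Y(R1) = 0.01305 S between n4,n2
  Y(R2) = 0.03922 S between n5,n1
  Y(R3) = 0.002695 S between n6,n3
  Y(R4) = 0.0002817 S between n4,n3
  Y(R5) = 0.0002070 S between n3,n7
  Y(R6) = 0.05988 S between n8,n7
  Y(R7) = 0.0001761 S between n0,n8
  Y(R8) = 0.006289 S between n4,n3
  Y(R9) = 0.01468 S between n5,n4
  Y(R10) = 0.009804 S between n8,n6
  Y(R11) = 0.0001414 S between n8,n3
  Y(R12) = 0.01222 S between n6,n8
  Y(R13) = 0.2597 S between n4,n1
  Y(R14) = 0.0001124 S between n0,n2
  Y(R15) = 0.0001580 S between n2,n0
  Y(R16) = 0.1340 S between n3,n0
  Y(R17) = 0.3817 S between n3,n0
  Iprobe: injects 0.00526 A into n5 (from n2)
Assemble and solve the 8×8 MNA system:
  V(n1)=0.02995  V(n2)=-0.3793  V(n3)=0.0001987  V(n4)=0.01580  V(n5)=0.1237  V(n6)=0.0001881  V(n7)=0.0001868  V(n8)=0.0001868

R_eq = 95.62 Ω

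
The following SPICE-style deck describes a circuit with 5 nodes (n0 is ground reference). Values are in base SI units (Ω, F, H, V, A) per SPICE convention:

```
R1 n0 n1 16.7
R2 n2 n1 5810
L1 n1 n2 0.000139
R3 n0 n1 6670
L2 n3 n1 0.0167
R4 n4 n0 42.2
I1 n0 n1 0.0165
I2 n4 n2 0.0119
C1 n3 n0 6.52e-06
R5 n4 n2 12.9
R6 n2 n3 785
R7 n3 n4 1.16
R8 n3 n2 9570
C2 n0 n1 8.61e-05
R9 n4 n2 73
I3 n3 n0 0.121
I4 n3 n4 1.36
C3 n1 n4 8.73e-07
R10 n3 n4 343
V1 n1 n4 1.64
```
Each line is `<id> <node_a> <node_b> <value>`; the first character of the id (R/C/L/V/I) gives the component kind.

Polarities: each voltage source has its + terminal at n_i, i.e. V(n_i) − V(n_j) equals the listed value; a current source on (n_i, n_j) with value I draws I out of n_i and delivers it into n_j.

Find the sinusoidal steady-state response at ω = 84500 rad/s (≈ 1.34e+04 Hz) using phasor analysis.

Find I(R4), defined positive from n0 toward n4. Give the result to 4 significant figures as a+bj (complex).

Element admittances at ω=84500 rad/s:
  Y(R1) = 0.05988+0.000j S between n0,n1
  Y(R2) = 0.0001721+0.000j S between n2,n1
  Y(L1) = 0.000-0.08514j S between n1,n2
  Y(R3) = 0.0001499+0.000j S between n0,n1
  Y(L2) = 0.000-0.0007086j S between n3,n1
  Y(R4) = 0.02370+0.000j S between n4,n0
  I1: injects 0.0165 A into n1 (from n0)
  I2: injects 0.0119 A into n2 (from n4)
  Y(C1) = 0.000+0.5509j S between n3,n0
  Y(R5) = 0.07752+0.000j S between n4,n2
  Y(R6) = 0.001274+0.000j S between n2,n3
  Y(R7) = 0.8621+0.000j S between n3,n4
  Y(R8) = 0.0001045+0.000j S between n3,n2
  Y(C2) = 0.000+7.275j S between n0,n1
  Y(R9) = 0.01370+0.000j S between n4,n2
  I3: injects 0.121 A into n0 (from n3)
  I4: injects 1.36 A into n4 (from n3)
  Y(C3) = 0.000+0.07377j S between n1,n4
  Y(R10) = 0.002915+0.000j S between n3,n4
  V1: constraint V(n1)−V(n4) = 1.64
Assemble and solve the 5×5 MNA system:
  V(n1)=0.1755-0.09262j  V(n2)=-0.6610-0.8386j  V(n3)=-2.303+1.369j  V(n4)=-1.465-0.09262j
  i(V1)=-0.7305-1.319j

0.03470+0.002195j A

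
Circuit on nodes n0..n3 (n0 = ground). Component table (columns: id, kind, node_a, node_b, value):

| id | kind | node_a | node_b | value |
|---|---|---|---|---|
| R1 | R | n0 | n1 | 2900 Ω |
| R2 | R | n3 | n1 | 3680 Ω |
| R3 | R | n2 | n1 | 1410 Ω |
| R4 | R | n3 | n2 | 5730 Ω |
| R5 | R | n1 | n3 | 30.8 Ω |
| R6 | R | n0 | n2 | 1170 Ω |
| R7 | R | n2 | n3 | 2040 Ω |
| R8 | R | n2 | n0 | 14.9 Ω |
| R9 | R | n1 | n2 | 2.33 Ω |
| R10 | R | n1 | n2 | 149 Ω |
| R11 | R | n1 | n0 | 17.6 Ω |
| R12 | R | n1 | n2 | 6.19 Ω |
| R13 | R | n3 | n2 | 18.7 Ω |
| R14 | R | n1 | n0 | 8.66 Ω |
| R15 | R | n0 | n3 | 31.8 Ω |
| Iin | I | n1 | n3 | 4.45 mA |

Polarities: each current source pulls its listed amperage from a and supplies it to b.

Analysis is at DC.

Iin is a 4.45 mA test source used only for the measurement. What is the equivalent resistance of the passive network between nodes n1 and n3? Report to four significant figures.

Element admittances at DC:
  Y(R1) = 0.0003448 S between n0,n1
  Y(R2) = 0.0002717 S between n3,n1
  Y(R3) = 0.0007092 S between n2,n1
  Y(R4) = 0.0001745 S between n3,n2
  Y(R5) = 0.03247 S between n1,n3
  Y(R6) = 0.0008547 S between n0,n2
  Y(R7) = 0.0004902 S between n2,n3
  Y(R8) = 0.06711 S between n2,n0
  Y(R9) = 0.4292 S between n1,n2
  Y(R10) = 0.006711 S between n1,n2
  Y(R11) = 0.05682 S between n1,n0
  Y(R12) = 0.1616 S between n1,n2
  Y(R13) = 0.05348 S between n3,n2
  Y(R14) = 0.1155 S between n1,n0
  Y(R15) = 0.03145 S between n0,n3
  Iin: injects 0.00445 A into n3 (from n1)
Assemble and solve the 3×3 MNA system:
  V(n1)=-0.005607  V(n2)=-0.002015  V(n3)=0.03513

R_eq = 9.155 Ω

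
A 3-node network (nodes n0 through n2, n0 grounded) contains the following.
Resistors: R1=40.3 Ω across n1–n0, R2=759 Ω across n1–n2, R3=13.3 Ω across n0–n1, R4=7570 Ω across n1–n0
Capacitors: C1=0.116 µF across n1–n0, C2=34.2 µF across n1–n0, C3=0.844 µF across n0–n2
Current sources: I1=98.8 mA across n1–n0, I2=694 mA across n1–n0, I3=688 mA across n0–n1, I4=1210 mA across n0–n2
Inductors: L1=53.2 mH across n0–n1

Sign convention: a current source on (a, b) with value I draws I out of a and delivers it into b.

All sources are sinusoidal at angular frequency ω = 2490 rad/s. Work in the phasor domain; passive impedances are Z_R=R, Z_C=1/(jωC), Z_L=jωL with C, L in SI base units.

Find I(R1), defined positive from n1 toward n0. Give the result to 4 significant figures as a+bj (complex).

Element admittances at ω=2490 rad/s:
  Y(R1) = 0.02481+0.000j S between n1,n0
  Y(C1) = 0.000+0.0002888j S between n1,n0
  Y(R2) = 0.001318+0.000j S between n1,n2
  Y(C2) = 0.000+0.08516j S between n1,n0
  Y(R3) = 0.07519+0.000j S between n0,n1
  I1: injects 0.0988 A into n0 (from n1)
  I2: injects 0.694 A into n0 (from n1)
  Y(L1) = 0.000-0.007549j S between n0,n1
  Y(R4) = 0.0001321+0.000j S between n1,n0
  I3: injects 0.688 A into n1 (from n0)
  Y(C3) = 0.000+0.002102j S between n0,n2
  I4: injects 1.21 A into n2 (from n0)
Assemble and solve the 2×2 MNA system:
  V(n1)=-1.150-4.495j  V(n2)=256.8-414.1j

-0.02853-0.1115j A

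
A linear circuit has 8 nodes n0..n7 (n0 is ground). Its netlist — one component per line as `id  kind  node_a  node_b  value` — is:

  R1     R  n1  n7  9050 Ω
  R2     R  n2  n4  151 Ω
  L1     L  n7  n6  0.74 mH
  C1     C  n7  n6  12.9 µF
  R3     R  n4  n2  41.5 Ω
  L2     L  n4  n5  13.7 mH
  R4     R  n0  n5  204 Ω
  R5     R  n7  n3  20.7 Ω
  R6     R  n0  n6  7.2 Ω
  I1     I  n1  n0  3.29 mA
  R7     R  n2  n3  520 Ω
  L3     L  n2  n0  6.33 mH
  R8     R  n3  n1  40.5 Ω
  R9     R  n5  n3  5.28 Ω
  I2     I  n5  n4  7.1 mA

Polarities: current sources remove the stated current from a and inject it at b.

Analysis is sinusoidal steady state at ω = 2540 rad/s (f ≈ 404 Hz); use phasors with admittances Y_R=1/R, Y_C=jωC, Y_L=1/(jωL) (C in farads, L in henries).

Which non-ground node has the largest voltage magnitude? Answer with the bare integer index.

1

MNA unknowns: 7 node voltages V₁..V_7
R1: Y=0.0001105+0.000j on G[1,7]
R2: Y=0.006623+0.000j on G[2,4]
L1: Y=0.000-0.5320j on G[7,6]
C1: Y=0.000+0.03277j on G[7,6]
R3: Y=0.02410+0.000j on G[4,2]
L2: Y=0.000-0.02874j on G[4,5]
R4: Y=0.004902+0.000j on G[0,5]
R5: Y=0.04831+0.000j on G[7,3]
R6: Y=0.1389+0.000j on G[0,6]
I1: z[1]−=0.00329, z[0]+=0.00329
R7: Y=0.001923+0.000j on G[2,3]
L3: Y=0.000-0.06220j on G[2,0]
R8: Y=0.02469+0.000j on G[3,1]
R9: Y=0.1894+0.000j on G[5,3]
I2: z[5]−=0.0071, z[4]+=0.0071
solve → V1=-0.2362-0.07380j, V2=-0.04510+0.01849j, V3=-0.1039-0.07402j, V4=-0.003975+0.1156j, V5=-0.1078-0.08750j, V6=-0.02817-0.01711j, V7=-0.02341-0.02494j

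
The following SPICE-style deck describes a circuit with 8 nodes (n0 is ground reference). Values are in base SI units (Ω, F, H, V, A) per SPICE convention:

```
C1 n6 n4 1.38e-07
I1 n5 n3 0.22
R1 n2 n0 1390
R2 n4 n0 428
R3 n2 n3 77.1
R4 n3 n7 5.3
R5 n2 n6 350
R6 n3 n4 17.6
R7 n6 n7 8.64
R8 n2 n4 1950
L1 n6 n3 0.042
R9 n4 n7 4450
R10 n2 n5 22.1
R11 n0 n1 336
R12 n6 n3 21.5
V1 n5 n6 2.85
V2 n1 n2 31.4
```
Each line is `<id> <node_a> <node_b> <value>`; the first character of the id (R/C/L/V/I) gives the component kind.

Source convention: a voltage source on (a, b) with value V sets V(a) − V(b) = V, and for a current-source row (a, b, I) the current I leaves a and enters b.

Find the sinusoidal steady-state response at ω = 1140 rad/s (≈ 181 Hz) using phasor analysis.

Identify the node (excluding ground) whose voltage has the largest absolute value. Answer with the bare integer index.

6

Element admittances at ω=1140 rad/s:
  Y(C1) = 0.000+0.0001573j S between n6,n4
  I1: injects 0.22 A into n3 (from n5)
  Y(R1) = 0.0007194+0.000j S between n2,n0
  Y(R2) = 0.002336+0.000j S between n4,n0
  Y(R3) = 0.01297+0.000j S between n2,n3
  Y(R4) = 0.1887+0.000j S between n3,n7
  Y(R5) = 0.002857+0.000j S between n2,n6
  Y(R6) = 0.05682+0.000j S between n3,n4
  Y(R7) = 0.1157+0.000j S between n6,n7
  Y(R8) = 0.0005128+0.000j S between n2,n4
  Y(L1) = 0.000-0.02089j S between n6,n3
  Y(R9) = 0.0002247+0.000j S between n4,n7
  Y(R10) = 0.04525+0.000j S between n2,n5
  Y(R11) = 0.002976+0.000j S between n0,n1
  Y(R12) = 0.04651+0.000j S between n6,n3
  V1: constraint V(n5)−V(n6) = 2.85
  V2: constraint V(n1)−V(n2) = 31.4
Assemble and solve the 9×9 MNA system:
  V(n1)=15.63-0.09234j  V(n2)=-15.77-0.09234j  V(n3)=-15.67+0.1621j  V(n4)=-15.06+0.1461j  V(n5)=-14.90-0.1706j  V(n6)=-17.75-0.1706j  V(n7)=-16.46+0.03570j
  i(V1)=-0.2592+0.003540j  i(V2)=-0.04653+0.0002748j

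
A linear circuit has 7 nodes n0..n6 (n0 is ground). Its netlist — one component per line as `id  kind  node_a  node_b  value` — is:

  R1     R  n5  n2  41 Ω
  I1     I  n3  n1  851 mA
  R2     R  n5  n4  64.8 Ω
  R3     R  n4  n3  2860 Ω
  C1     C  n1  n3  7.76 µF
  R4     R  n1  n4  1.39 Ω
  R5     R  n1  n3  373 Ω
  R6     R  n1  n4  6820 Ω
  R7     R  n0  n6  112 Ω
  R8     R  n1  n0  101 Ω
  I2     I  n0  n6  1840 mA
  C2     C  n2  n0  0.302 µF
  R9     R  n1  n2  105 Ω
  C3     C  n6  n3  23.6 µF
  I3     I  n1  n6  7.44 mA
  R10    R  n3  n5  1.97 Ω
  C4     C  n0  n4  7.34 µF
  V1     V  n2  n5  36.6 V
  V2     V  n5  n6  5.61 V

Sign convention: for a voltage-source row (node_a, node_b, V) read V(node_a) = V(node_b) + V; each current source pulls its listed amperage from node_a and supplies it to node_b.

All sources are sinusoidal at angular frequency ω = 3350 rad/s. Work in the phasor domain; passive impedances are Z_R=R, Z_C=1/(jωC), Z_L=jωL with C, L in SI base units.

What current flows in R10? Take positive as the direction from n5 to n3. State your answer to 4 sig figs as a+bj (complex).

0.9242+0.5297j A

Apply KCL at each of the 6 non-ground nodes and solve the resulting linear system.
Node n1: branches {I1, C1, R4, R5, R6, R8, R9, I3} → V_1 = 32.16-45.67j
Node n2: branches {R1, C2, R9, V1} → V_2 = 79.26-43.24j
Node n3: branches {I1, R3, C1, R5, C3, R10} → V_3 = 40.84-44.28j
Node n4: branches {R2, R3, R4, R6, C4} → V_4 = 30.83-46.65j
Node n5: branches {R1, R2, R10, V1, V2} → V_5 = 42.66-43.24j
Node n6: branches {R7, I2, C3, I3, V2} → V_6 = 37.05-43.24j
Source currents: i(V1)=-1.385-0.1033j, i(V2)=-1.599-0.6856j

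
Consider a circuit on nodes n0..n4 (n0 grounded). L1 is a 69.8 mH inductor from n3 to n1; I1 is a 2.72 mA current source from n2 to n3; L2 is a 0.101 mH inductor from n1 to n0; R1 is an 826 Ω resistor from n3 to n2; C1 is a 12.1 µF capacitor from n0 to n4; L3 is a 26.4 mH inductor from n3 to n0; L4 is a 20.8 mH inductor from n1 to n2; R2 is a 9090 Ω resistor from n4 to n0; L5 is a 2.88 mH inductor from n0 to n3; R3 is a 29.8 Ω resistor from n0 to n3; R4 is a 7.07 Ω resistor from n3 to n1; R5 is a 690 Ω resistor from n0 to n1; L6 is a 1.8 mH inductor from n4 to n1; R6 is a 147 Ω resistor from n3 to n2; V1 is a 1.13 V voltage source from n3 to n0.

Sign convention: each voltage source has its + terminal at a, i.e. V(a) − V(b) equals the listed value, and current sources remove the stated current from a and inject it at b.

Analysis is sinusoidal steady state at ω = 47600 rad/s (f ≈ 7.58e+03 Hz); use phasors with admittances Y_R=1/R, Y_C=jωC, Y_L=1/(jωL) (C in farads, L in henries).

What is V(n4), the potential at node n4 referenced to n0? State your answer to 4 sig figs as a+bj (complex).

Apply KCL at each of the 4 non-ground nodes and solve the resulting linear system.
Node n1: branches {L1, L2, L4, R4, R5, L6} → V_1 = 0.3332+0.5075j
Node n2: branches {I1, R1, L4, R6} → V_2 = 0.8464+0.06468j
Node n3: branches {L1, I1, R1, L3, L5, R3, R4, R6, V1} → V_3 = 1.130+0.000j
Node n4: branches {C1, R2, L6} → V_4 = -0.006890-0.01050j
Source currents: i(V1)=-0.1500+0.08169j

-0.006890-0.01050j V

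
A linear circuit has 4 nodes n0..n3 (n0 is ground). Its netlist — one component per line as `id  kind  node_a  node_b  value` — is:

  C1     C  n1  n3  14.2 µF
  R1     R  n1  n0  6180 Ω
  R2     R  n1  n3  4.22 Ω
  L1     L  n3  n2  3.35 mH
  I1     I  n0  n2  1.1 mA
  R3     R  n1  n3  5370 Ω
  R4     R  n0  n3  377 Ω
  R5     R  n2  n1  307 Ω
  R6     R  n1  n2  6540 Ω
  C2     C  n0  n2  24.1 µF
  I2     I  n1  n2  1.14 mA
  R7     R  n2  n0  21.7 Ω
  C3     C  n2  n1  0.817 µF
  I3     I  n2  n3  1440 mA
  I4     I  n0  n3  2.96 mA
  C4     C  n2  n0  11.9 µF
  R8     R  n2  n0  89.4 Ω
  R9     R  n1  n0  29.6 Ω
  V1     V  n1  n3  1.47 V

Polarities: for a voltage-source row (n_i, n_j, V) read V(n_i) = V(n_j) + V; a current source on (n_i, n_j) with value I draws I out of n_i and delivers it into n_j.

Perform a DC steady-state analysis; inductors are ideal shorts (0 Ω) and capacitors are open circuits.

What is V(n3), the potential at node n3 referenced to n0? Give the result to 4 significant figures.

-0.4884 V

MNA unknowns: 3 node voltages V₁..V_3 plus 2 source currents (L1, V1)
C1: Y=0.000 on G[1,3]
R1: Y=0.0001618 on G[1,0]
R2: Y=0.2370 on G[1,3]
L1: row V3−V2=0, i_L1 at 3,2
I1: z[0]−=0.0011, z[2]+=0.0011
R3: Y=0.0001862 on G[1,3]
R4: Y=0.002653 on G[0,3]
R5: Y=0.003257 on G[2,1]
R6: Y=0.0001529 on G[1,2]
C2: Y=0.000 on G[0,2]
I2: z[1]−=0.00114, z[2]+=0.00114
R7: Y=0.04608 on G[2,0]
C3: Y=0.000 on G[2,1]
I3: z[2]−=1.44, z[3]+=1.44
I4: z[0]−=0.00296, z[3]+=0.00296
C4: Y=0.000 on G[2,0]
R8: Y=0.01119 on G[2,0]
R9: Y=0.03378 on G[1,0]
V1: row V1−V3=1.47, i_V1 at 1,3
solve → V1=0.9816, V2=-0.4884, V3=-0.4884
aux → i_L1=1.405, i_V1=-0.3881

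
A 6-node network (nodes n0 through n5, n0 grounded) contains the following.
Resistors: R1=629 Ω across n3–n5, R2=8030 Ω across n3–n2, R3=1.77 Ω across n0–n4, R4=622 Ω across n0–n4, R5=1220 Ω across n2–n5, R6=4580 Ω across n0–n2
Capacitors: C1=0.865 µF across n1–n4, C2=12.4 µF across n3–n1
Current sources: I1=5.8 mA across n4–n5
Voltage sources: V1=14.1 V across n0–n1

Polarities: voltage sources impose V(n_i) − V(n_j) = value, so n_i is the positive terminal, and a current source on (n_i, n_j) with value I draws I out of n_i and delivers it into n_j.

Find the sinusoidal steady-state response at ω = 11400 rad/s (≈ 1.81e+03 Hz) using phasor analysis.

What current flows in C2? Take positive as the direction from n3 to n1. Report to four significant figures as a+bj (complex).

MNA unknowns: 5 node voltages V₁..V_5 plus 1 source current (V1)
R1: Y=0.001590+0.000j on G[3,5]
C1: Y=0.000+0.009861j on G[1,4]
C2: Y=0.000+0.1414j on G[3,1]
R2: Y=0.0001245+0.000j on G[3,2]
R3: Y=0.5650+0.000j on G[0,4]
R4: Y=0.001608+0.000j on G[0,4]
I1: z[4]−=0.0058, z[5]+=0.0058
R5: Y=0.0008197+0.000j on G[2,5]
R6: Y=0.0002183+0.000j on G[0,2]
V1: row V0−V1=14.1, i_V1 at 0,1
solve → V1=-14.10+0.000j, V2=-8.383-0.04064j, V3=-14.10-0.05398j, V4=-0.01450-0.2452j, V5=-9.748-0.04944j
aux → i_V1=-0.01005-0.1389j

0.007630+8.874e-06j A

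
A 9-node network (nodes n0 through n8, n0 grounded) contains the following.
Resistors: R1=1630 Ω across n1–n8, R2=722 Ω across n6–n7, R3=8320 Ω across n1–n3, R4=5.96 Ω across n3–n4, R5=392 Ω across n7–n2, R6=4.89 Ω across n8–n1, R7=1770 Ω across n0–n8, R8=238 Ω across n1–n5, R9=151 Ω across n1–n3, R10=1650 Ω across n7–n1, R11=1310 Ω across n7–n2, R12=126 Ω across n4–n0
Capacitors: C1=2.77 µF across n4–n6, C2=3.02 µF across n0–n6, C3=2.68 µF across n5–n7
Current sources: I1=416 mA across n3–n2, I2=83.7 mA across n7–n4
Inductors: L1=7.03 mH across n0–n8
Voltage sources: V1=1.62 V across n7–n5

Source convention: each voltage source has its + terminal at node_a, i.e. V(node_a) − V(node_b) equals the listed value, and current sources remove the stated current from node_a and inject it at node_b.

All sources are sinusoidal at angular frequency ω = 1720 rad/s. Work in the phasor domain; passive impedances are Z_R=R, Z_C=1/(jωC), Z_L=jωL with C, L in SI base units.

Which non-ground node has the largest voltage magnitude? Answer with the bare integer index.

2

Apply KCL at each of the 8 non-ground nodes and solve the resulting linear system.
Node n1: branches {R1, R3, R6, R8, R9, R10} → V_1 = 0.4422+1.379j
Node n2: branches {R5, I1, R11} → V_2 = 178.9-0.4005j
Node n3: branches {R3, R4, I1, R9} → V_3 = -19.89+3.942j
Node n4: branches {C1, R4, I2, R12} → V_4 = -18.22+4.045j
Node n5: branches {C3, R8, V1} → V_5 = 51.72-0.4005j
Node n6: branches {R2, C1, C2} → V_6 = -7.859-6.577j
Node n7: branches {R2, R5, C3, I2, R10, R11, V1} → V_7 = 53.34-0.4005j
Node n8: branches {R1, R6, R7, L1} → V_8 = -0.09636+1.336j
Source currents: i(V1)=0.2155-0.01494j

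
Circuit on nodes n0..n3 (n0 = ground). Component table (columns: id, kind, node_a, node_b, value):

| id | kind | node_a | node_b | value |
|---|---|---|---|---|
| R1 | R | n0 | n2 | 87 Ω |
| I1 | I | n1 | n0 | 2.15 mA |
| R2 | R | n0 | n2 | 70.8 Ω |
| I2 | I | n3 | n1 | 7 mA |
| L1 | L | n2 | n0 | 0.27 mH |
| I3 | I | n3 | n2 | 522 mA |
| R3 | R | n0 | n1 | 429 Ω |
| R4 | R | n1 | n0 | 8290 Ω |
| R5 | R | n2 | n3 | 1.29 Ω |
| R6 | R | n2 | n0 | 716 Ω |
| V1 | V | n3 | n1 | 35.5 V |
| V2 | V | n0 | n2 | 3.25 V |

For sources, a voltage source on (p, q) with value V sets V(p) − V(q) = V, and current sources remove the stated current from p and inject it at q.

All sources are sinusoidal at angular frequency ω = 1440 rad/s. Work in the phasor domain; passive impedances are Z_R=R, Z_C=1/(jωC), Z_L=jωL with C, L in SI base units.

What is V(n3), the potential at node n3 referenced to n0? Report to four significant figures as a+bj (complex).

Apply KCL at each of the 3 non-ground nodes and solve the resulting linear system.
Node n1: branches {I1, I2, R3, R4, V1} → V_1 = -39.30+0.000j
Node n2: branches {R1, R2, L1, I3, R5, R6, V2} → V_2 = -3.250+0.000j
Node n3: branches {I2, I3, R5, V1} → V_3 = -3.802+0.000j
Source currents: i(V1)=-0.1012+0.000j, i(V2)=-0.1820+8.359j

-3.802+0.000j V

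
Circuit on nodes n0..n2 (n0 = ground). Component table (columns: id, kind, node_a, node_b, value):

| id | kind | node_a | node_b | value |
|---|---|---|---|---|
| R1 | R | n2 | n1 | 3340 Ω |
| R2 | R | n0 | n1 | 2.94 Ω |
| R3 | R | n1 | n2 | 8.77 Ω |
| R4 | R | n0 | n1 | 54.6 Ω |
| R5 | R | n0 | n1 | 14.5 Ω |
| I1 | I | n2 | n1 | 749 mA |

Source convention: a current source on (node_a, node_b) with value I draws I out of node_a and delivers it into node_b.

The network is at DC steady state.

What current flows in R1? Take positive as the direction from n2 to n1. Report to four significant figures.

Element admittances at DC:
  Y(R1) = 0.0002994 S between n2,n1
  Y(R2) = 0.3401 S between n0,n1
  Y(R3) = 0.1140 S between n1,n2
  Y(R4) = 0.01832 S between n0,n1
  Y(R5) = 0.06897 S between n0,n1
  I1: injects 0.749 A into n1 (from n2)
Assemble and solve the 2×2 MNA system:
  V(n1)=0.000  V(n2)=-6.552

-0.001962 A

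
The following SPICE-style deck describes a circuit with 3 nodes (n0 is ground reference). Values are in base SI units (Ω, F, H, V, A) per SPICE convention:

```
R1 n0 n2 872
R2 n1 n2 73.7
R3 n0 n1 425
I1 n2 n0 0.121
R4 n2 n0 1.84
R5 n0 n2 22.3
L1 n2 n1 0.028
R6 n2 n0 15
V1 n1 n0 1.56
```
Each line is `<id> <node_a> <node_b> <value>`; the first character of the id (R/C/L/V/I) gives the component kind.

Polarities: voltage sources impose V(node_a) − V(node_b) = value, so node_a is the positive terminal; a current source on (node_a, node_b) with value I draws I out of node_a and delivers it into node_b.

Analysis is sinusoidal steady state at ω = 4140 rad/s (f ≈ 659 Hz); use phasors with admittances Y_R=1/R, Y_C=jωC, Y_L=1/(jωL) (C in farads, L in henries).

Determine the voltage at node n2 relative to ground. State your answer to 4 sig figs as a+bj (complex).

-0.1488-0.02201j V

Apply KCL at each of the 2 non-ground nodes and solve the resulting linear system.
Node n1: branches {R2, R3, L1, V1} → V_1 = 1.560+0.000j
Node n2: branches {R1, R2, I1, R4, R5, L1, R6} → V_2 = -0.1488-0.02201j
Source currents: i(V1)=-0.02705+0.01444j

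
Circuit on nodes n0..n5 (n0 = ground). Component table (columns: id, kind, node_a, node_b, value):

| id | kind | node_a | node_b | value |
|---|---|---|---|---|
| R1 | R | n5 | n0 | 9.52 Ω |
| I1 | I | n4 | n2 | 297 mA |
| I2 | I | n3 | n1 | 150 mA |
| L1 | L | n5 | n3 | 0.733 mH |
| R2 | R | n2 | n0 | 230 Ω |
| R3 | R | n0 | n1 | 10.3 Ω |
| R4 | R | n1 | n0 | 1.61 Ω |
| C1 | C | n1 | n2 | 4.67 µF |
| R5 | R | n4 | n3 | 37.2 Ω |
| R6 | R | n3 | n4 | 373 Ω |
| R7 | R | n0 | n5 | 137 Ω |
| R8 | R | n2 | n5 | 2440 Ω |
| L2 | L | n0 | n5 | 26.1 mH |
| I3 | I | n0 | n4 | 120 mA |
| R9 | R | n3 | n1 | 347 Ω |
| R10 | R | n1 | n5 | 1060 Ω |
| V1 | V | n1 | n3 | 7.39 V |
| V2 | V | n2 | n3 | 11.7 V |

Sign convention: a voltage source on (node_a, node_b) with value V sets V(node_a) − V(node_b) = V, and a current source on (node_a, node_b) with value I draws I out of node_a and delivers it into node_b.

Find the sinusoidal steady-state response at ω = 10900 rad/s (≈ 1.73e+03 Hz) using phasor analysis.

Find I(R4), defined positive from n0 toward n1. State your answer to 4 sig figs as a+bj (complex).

MNA unknowns: 5 node voltages V₁..V_5 plus 2 source currents (V1, V2)
R1: Y=0.1050+0.000j on G[5,0]
I1: z[4]−=0.297, z[2]+=0.297
I2: z[3]−=0.15, z[1]+=0.15
L1: Y=0.000-0.1252j on G[5,3]
R2: Y=0.004348+0.000j on G[2,0]
R3: Y=0.09709+0.000j on G[0,1]
R4: Y=0.6211+0.000j on G[1,0]
C1: Y=0.000+0.05090j on G[1,2]
R5: Y=0.02688+0.000j on G[4,3]
R6: Y=0.002681+0.000j on G[3,4]
R7: Y=0.007299+0.000j on G[0,5]
R8: Y=0.0004098+0.000j on G[2,5]
L2: Y=0.000-0.003515j on G[0,5]
I3: z[0]−=0.12, z[4]+=0.12
R9: Y=0.002882+0.000j on G[3,1]
R10: Y=0.0009434+0.000j on G[1,5]
V1: row V1−V3=7.39, i_V1 at 1,3
V2: row V2−V3=11.7, i_V2 at 2,3
solve → V1=0.7256-0.4796j, V2=5.036-0.4796j, V3=-6.664-0.4796j, V4=-12.65-0.4796j, V5=-3.858+2.964j
aux → i_V1=-0.3968+0.5671j, i_V2=0.2715-0.2159j

-0.4507+0.2979j A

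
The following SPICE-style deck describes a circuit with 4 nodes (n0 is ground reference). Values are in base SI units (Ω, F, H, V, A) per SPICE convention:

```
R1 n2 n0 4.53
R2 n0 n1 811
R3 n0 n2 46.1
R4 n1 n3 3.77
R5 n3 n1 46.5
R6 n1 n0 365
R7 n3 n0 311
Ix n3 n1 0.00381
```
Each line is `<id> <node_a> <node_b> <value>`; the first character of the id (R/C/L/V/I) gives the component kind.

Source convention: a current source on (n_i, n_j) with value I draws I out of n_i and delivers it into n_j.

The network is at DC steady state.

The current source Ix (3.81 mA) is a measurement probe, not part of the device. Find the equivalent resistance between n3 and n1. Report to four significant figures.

MNA unknowns: 3 node voltages V₁..V_3
R1: Y=0.2208 on G[2,0]
R2: Y=0.001233 on G[0,1]
R3: Y=0.02169 on G[0,2]
R4: Y=0.2653 on G[1,3]
R5: Y=0.02151 on G[3,1]
R6: Y=0.002740 on G[1,0]
R7: Y=0.003215 on G[3,0]
Ix: z[3]−=0.00381, z[1]+=0.00381
solve → V1=0.005907, V2=0.000, V3=-0.007298

R_eq = 3.466 Ω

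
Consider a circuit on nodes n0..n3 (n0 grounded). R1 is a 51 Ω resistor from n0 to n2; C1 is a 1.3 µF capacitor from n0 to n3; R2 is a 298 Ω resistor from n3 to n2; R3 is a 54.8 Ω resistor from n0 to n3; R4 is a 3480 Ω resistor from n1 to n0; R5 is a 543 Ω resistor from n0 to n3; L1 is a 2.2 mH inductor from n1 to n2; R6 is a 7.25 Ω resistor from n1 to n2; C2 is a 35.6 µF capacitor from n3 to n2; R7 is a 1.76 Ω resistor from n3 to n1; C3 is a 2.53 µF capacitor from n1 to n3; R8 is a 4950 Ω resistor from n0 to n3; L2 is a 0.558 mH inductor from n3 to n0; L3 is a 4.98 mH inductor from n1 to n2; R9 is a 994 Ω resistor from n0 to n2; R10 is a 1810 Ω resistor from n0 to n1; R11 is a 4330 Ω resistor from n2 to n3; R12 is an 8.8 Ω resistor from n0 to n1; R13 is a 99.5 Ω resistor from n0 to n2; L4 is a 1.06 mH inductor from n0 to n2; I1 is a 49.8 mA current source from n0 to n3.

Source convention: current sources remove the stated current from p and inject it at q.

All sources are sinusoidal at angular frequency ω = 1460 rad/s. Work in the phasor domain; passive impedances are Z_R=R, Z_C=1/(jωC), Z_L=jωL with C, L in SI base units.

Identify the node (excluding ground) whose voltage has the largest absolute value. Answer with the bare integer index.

3

Element admittances at ω=1460 rad/s:
  Y(R1) = 0.01961+0.000j S between n0,n2
  Y(C1) = 0.000+0.001898j S between n0,n3
  Y(R2) = 0.003356+0.000j S between n3,n2
  Y(R3) = 0.01825+0.000j S between n0,n3
  Y(R4) = 0.0002874+0.000j S between n1,n0
  Y(R5) = 0.001842+0.000j S between n0,n3
  Y(L1) = 0.000-0.3113j S between n1,n2
  Y(R6) = 0.1379+0.000j S between n1,n2
  Y(C2) = 0.000+0.05198j S between n3,n2
  Y(R7) = 0.5682+0.000j S between n3,n1
  Y(C3) = 0.000+0.003694j S between n1,n3
  Y(R8) = 0.0002020+0.000j S between n0,n3
  Y(L2) = 0.000-1.227j S between n3,n0
  Y(L3) = 0.000-0.1375j S between n1,n2
  Y(R9) = 0.001006+0.000j S between n0,n2
  Y(R10) = 0.0005525+0.000j S between n0,n1
  Y(R11) = 0.0002309+0.000j S between n2,n3
  Y(R12) = 0.1136+0.000j S between n0,n1
  Y(R13) = 0.01005+0.000j S between n0,n2
  Y(L4) = 0.000-0.6462j S between n0,n2
  I1: injects 0.0498 A into n3 (from n0)
Assemble and solve the 3×3 MNA system:
  V(n1)=-0.005929+0.02614j  V(n2)=-0.004858+0.009481j  V(n3)=0.005839+0.03621j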